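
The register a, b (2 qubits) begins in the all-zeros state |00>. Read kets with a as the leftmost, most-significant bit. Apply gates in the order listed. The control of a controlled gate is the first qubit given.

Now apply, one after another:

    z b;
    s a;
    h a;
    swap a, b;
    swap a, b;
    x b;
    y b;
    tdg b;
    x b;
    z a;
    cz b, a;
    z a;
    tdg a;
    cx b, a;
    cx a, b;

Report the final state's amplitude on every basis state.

The final amplitudes are 0 on |00>, sqrt(2)*exp(I*pi/4)/2 on |01>, -sqrt(2)*I/2 on |10>, 0 on |11>.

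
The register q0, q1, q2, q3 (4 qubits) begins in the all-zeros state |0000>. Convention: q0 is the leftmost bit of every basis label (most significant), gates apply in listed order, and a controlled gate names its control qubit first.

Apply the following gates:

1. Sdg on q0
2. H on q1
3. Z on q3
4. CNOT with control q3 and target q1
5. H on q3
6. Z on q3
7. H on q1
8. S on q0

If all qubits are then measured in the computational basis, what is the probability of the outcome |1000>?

Outcome |1000> occurs with probability 0.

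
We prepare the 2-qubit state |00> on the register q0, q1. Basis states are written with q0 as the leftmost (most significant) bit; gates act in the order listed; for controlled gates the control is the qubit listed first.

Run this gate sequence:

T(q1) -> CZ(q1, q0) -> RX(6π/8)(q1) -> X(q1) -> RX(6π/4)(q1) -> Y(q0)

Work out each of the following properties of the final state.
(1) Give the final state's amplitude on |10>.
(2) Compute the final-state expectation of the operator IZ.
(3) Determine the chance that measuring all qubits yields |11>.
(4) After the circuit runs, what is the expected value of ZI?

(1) The amplitude on |10> is sqrt(2)*(-sqrt(sqrt(2) + 2) + sqrt(2 - sqrt(2)))/4.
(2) In the final state, IZ has expectation -sqrt(2)/2.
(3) A full measurement returns |11> with probability sqrt(2)/4 + 1/2.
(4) In the final state, ZI has expectation -1.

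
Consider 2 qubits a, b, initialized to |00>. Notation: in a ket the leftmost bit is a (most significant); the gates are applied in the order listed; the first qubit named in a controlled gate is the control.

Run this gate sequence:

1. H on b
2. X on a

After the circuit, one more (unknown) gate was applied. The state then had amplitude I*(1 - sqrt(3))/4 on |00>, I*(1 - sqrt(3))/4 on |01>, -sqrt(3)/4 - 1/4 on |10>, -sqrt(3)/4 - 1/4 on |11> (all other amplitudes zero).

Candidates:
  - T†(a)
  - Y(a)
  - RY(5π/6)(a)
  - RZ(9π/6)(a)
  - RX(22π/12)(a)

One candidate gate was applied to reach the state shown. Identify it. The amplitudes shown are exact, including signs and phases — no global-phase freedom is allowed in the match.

The unique candidate consistent with the amplitudes is RX(22π/12)(a).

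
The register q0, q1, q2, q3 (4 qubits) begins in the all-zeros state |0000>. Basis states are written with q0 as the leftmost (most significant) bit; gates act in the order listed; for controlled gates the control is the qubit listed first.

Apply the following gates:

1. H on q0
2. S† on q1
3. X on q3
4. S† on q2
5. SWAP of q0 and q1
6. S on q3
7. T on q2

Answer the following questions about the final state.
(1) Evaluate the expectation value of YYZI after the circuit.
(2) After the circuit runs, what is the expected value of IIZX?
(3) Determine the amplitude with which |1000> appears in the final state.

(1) In the final state, YYZI has expectation 0.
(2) In the final state, IIZX has expectation 0.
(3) The final state's coefficient on |1000> equals 0.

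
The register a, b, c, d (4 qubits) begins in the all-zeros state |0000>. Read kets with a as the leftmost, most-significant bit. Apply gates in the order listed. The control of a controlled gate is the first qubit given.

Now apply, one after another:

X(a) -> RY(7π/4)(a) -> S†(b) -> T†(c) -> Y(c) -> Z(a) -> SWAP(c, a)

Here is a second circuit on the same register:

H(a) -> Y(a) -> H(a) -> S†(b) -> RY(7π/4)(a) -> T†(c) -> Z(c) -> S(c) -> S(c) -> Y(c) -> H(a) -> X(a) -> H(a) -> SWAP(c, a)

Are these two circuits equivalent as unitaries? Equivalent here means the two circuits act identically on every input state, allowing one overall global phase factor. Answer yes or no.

No: there is an input state on which the two circuits produce genuinely different outputs (not merely differing by a phase).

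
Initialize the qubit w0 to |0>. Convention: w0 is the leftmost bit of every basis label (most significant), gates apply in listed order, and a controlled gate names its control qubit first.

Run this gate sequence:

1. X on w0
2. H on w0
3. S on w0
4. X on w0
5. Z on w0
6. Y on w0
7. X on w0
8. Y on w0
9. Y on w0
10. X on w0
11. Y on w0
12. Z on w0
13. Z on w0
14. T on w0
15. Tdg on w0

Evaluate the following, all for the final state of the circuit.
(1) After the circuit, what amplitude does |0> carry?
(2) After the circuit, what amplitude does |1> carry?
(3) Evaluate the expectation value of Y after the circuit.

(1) |0> carries amplitude -sqrt(2)*I/2 in the final state. Key observation: gates 5-12 undo each other exactly, leaving only the rest of the circuit to track.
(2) The amplitude on |1> is -sqrt(2)/2.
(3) The observable Y averages to -1.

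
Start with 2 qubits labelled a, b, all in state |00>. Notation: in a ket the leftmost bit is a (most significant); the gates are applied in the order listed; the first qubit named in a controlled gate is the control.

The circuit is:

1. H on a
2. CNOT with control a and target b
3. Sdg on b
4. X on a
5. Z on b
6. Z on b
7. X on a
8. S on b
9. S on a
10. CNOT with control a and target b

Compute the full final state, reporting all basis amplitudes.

The final amplitudes are sqrt(2)/2 on |00>, 0 on |01>, sqrt(2)*I/2 on |10>, 0 on |11>. Key observation: the block from step 3 through step 8 cancels to the identity and can be dropped.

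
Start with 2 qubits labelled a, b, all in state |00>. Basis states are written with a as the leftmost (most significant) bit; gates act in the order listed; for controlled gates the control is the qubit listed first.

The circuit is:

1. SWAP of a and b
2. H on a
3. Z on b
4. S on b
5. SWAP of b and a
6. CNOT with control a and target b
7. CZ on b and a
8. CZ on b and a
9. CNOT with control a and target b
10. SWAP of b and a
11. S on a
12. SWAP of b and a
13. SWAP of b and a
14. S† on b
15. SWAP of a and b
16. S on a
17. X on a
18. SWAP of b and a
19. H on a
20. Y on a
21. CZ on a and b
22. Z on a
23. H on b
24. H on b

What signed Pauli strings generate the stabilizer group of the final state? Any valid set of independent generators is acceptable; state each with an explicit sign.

The final state is stabilized by the group generated by -YI, -IZ; other independent generating sets are equally valid. Key observation: the block from step 5 through step 10 cancels to the identity and can be dropped.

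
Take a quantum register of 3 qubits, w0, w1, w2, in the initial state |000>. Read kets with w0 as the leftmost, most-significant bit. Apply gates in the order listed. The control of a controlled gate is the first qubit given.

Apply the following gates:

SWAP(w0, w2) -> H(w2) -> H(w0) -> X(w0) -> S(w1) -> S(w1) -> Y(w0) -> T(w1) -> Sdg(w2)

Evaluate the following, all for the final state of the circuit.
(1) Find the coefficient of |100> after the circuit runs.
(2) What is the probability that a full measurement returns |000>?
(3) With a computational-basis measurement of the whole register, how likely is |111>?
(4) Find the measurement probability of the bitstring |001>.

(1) |100> carries amplitude I/2 in the final state.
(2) The probability of measuring |000> is 1/4.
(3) The probability of measuring |111> is 0.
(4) The probability of measuring |001> is 1/4.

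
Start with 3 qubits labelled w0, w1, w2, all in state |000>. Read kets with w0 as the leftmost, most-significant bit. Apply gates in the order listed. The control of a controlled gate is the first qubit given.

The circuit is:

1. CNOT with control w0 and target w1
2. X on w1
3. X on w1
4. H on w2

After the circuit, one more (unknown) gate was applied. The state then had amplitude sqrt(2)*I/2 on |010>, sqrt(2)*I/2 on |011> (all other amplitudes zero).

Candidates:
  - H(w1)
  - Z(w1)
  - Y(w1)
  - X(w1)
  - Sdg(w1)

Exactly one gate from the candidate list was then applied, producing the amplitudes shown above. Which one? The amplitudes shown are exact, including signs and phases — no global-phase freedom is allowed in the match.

The unique candidate consistent with the amplitudes is Y(w1). Key observation: gates 2-3 undo each other exactly, leaving only the rest of the circuit to track.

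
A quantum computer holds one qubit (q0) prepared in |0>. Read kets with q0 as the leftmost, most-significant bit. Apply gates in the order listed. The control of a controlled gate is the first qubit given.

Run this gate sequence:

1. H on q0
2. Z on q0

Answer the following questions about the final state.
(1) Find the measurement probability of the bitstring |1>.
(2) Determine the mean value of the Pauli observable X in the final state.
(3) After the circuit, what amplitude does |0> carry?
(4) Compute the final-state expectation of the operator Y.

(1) A full measurement returns |1> with probability 1/2.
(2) In the final state, X has expectation -1.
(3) The final state's coefficient on |0> equals sqrt(2)/2.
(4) The expectation value of Y is 0.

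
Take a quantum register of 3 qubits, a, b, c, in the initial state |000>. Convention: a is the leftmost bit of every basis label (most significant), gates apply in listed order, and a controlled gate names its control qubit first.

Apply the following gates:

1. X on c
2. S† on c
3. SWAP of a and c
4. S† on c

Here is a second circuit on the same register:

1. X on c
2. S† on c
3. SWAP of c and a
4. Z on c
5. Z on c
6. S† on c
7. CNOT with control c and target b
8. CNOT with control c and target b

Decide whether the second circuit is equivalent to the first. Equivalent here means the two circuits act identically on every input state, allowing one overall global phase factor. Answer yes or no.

Yes: on every input state the two circuits agree up to one overall phase factor.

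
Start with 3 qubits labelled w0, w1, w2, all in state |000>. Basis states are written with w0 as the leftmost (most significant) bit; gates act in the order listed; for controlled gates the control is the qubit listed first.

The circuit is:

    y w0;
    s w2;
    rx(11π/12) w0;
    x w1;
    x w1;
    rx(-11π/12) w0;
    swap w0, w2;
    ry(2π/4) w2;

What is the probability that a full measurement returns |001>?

A full measurement returns |001> with probability 1/2. Key observation: the block from step 3 through step 6 cancels to the identity and can be dropped.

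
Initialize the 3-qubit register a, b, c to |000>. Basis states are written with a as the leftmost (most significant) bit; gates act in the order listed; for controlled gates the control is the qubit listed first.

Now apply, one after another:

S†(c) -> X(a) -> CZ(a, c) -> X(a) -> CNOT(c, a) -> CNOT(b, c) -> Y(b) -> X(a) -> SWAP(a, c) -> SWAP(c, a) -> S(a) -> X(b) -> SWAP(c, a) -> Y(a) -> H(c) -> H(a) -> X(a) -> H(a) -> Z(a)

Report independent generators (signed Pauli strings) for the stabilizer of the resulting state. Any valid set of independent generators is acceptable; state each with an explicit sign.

The stabilizer group can be generated by -IIX, -ZII, +IZI, among other valid generating sets.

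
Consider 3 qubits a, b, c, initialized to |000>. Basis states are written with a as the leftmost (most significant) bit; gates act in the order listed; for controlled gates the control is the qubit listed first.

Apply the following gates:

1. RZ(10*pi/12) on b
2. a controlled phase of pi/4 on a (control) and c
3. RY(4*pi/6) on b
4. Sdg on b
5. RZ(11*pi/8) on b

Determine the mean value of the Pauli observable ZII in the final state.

The observable ZII averages to 1.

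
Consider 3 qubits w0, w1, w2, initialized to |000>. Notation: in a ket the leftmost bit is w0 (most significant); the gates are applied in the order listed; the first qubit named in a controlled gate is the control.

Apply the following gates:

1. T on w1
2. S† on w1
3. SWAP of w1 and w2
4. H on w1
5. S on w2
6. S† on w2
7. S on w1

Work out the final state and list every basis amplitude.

The resulting statevector has amplitude sqrt(2)/2 on |000>, sqrt(2)*I/2 on |010>, and 0 on every other basis state.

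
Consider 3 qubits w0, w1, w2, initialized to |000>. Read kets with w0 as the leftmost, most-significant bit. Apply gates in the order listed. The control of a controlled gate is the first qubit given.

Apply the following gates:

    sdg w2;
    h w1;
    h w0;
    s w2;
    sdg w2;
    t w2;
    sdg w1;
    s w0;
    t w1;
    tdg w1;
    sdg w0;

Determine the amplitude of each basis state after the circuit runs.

The resulting statevector has amplitude 1/2 on |000>, 0 on |001>, -I/2 on |010>, 0 on |011>, 1/2 on |100>, 0 on |101>, -I/2 on |110>, 0 on |111>. Key observation: steps 8-11 multiply out to the identity, so the circuit reduces to the remaining gates.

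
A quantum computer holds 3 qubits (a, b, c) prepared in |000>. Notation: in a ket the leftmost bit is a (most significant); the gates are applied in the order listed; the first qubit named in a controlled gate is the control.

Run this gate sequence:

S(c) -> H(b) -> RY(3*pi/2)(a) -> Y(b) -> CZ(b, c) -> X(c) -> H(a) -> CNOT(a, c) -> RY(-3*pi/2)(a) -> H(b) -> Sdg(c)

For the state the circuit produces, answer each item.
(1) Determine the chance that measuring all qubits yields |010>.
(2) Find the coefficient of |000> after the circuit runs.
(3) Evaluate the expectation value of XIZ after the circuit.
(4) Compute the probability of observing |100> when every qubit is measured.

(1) The probability of measuring |010> is 1/2.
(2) |000> carries amplitude 0 in the final state.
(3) The observable XIZ averages to -1.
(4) A full measurement returns |100> with probability 0.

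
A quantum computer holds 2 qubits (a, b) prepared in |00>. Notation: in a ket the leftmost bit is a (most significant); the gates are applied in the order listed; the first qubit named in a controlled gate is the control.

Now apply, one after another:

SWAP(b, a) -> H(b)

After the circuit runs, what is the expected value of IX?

In the final state, IX has expectation 1.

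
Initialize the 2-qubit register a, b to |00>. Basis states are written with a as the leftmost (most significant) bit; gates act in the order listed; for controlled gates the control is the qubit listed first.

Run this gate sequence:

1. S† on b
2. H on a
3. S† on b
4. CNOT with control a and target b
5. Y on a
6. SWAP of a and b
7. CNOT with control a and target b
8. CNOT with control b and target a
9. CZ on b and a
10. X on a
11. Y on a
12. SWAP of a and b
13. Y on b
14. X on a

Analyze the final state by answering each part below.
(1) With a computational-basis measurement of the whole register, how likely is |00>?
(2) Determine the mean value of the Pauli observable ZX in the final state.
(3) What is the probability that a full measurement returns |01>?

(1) A full measurement returns |00> with probability 1/2.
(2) The expectation value of ZX is 1.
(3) A full measurement returns |01> with probability 1/2.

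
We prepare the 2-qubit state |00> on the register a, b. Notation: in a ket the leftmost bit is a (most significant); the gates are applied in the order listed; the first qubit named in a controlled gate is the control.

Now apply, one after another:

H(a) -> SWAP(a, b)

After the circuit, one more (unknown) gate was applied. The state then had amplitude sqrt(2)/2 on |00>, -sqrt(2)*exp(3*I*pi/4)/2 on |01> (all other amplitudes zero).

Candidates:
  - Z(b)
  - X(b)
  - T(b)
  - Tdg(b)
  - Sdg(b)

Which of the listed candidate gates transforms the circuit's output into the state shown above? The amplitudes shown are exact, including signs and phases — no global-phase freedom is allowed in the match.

It was Tdg(b) that produced the state shown.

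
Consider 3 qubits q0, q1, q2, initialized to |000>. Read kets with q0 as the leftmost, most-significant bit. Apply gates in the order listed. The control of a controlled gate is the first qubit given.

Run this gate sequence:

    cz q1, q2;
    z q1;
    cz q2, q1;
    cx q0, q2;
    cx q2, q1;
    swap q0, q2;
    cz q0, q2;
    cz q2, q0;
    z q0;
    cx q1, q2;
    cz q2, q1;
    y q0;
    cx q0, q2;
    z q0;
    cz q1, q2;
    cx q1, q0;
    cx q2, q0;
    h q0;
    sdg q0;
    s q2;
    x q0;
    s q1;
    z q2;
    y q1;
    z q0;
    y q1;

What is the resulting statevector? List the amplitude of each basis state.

After the circuit, the state carries amplitude sqrt(2)*I/2 on |001>, sqrt(2)/2 on |101>, and 0 on every other basis state.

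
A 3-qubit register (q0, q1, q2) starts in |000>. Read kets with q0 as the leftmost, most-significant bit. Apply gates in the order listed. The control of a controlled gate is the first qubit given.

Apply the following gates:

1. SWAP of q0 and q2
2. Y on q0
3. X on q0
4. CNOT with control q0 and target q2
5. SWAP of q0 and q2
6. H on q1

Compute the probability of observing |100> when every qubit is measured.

Outcome |100> occurs with probability 0.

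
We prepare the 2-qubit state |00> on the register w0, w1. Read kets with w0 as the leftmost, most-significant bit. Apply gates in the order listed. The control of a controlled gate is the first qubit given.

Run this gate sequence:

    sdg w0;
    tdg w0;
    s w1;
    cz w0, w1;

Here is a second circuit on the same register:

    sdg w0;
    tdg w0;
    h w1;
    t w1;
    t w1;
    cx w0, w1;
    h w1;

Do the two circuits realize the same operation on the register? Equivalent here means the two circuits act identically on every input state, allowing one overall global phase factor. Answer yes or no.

No, they are not equivalent — no single phase factor reconciles the two unitaries.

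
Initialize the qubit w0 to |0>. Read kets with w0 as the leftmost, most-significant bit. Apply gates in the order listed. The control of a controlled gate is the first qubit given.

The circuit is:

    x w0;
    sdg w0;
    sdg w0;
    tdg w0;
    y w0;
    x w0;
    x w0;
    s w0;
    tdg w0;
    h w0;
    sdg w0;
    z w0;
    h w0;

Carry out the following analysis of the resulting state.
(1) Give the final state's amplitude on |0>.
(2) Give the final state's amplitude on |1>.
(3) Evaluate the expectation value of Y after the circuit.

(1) The final state's coefficient on |0> equals (1 - I)*exp(3*I*pi/4)/2.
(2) The final state's coefficient on |1> equals sqrt(2)/2.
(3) The observable Y averages to -1.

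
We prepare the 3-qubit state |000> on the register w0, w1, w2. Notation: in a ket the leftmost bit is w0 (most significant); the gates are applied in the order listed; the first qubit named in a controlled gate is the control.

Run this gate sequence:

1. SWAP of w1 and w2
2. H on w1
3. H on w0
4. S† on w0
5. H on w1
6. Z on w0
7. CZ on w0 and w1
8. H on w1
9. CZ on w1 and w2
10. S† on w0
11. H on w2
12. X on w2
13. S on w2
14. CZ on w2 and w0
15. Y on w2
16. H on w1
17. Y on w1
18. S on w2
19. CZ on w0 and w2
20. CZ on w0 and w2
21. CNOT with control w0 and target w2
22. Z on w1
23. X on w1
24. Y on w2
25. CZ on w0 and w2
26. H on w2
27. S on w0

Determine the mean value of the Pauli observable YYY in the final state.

The expectation value of YYY is 0.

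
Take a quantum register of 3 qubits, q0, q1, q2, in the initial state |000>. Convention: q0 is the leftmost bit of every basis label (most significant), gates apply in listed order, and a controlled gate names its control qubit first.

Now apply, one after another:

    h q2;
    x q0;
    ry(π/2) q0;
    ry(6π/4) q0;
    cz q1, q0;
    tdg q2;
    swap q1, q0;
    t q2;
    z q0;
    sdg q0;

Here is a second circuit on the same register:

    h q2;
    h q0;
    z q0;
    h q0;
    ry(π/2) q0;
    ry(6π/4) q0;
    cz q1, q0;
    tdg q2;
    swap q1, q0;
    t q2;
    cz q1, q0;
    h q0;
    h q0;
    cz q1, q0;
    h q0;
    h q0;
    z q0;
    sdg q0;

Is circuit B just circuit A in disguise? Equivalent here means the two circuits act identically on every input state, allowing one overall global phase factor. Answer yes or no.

Yes, they are equivalent — the unitaries differ by at most a global phase.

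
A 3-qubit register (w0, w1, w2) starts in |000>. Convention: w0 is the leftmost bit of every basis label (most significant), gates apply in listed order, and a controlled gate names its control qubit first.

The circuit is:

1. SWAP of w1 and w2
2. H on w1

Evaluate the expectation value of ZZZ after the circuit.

In the final state, ZZZ has expectation 0.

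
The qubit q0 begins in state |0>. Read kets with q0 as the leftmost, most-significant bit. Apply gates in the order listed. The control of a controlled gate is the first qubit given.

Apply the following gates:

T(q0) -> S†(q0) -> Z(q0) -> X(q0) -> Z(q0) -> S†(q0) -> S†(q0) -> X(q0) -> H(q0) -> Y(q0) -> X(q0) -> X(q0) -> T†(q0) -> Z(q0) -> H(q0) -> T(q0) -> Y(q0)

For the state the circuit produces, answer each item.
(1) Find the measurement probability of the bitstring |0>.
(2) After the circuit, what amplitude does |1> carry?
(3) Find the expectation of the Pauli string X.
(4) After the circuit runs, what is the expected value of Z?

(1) The probability of measuring |0> is 1/2 - sqrt(2)/4.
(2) The amplitude on |1> is 1/2 - exp(3*I*pi/4)/2.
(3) In the final state, X has expectation 1/2.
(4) In the final state, Z has expectation -sqrt(2)/2.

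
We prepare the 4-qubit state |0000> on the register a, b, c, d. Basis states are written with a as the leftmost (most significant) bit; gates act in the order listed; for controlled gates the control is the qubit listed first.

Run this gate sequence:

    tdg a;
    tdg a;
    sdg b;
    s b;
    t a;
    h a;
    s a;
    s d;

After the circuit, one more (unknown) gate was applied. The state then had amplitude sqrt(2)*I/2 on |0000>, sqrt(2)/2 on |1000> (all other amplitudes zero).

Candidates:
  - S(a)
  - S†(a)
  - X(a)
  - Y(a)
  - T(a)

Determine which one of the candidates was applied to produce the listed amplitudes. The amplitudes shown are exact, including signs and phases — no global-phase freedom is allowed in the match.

It was X(a) that produced the state shown. Key observation: the block from step 2 through step 5 cancels to the identity and can be dropped.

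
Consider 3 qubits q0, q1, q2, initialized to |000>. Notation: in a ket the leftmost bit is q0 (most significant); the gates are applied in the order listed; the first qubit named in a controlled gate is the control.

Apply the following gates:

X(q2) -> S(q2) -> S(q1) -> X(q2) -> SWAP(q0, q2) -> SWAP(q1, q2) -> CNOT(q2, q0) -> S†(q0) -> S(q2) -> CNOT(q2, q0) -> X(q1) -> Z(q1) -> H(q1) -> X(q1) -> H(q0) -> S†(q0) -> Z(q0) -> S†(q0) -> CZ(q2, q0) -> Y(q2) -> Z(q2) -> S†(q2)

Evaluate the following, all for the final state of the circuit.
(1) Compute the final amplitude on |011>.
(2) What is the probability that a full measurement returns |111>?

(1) The final state's coefficient on |011> equals I/2.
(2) A full measurement returns |111> with probability 1/4.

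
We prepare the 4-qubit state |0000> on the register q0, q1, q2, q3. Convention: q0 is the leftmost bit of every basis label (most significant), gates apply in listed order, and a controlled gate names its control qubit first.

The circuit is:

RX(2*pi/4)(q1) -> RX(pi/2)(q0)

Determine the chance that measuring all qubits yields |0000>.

A full measurement returns |0000> with probability 1/4.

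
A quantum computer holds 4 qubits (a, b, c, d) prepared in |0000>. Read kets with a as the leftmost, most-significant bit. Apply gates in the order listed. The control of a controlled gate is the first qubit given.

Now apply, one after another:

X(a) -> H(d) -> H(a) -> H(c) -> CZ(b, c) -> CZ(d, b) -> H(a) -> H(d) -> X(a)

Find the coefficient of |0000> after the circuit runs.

The amplitude on |0000> is sqrt(2)/2.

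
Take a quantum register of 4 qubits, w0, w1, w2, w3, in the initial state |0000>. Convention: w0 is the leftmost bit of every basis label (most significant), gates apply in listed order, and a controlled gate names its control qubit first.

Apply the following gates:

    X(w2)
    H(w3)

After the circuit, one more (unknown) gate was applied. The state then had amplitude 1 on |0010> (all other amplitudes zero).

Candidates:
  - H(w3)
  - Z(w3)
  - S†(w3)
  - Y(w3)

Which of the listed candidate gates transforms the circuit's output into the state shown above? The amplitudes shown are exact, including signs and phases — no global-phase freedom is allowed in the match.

It was H(w3) that produced the state shown.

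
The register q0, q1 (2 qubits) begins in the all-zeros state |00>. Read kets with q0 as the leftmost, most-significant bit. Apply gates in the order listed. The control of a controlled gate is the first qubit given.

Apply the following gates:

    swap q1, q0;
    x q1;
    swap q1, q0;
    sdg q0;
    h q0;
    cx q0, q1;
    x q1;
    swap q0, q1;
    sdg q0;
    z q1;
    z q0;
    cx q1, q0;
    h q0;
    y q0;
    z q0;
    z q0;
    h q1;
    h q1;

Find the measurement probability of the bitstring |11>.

A full measurement returns |11> with probability 1/4.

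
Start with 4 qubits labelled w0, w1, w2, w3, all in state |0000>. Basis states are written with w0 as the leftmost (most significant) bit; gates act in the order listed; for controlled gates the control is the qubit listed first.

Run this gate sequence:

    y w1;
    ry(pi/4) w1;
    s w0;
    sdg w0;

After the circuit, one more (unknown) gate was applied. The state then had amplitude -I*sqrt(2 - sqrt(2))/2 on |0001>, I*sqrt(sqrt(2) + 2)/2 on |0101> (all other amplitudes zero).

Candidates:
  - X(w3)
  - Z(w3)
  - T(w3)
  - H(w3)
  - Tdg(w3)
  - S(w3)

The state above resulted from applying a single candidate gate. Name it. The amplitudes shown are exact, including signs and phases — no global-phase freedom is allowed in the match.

The applied gate was X(w3). Key observation: the block from step 3 through step 4 cancels to the identity and can be dropped.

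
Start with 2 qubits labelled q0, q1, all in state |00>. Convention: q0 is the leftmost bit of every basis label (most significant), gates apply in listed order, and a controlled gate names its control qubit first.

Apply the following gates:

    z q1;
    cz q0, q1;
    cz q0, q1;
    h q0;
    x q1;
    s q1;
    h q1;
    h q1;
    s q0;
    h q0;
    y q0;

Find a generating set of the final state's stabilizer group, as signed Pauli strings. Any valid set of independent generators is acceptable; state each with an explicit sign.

The final state is stabilized by the group generated by -YI, -IZ; other independent generating sets are equally valid.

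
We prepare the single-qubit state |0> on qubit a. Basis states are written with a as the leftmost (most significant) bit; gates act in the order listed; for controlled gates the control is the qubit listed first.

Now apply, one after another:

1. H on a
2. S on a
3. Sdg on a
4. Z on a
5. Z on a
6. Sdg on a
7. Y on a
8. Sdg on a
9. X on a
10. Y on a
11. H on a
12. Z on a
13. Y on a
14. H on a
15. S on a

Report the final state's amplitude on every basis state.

After the circuit, the state carries amplitude -sqrt(2)/2 on |0>, sqrt(2)*I/2 on |1>.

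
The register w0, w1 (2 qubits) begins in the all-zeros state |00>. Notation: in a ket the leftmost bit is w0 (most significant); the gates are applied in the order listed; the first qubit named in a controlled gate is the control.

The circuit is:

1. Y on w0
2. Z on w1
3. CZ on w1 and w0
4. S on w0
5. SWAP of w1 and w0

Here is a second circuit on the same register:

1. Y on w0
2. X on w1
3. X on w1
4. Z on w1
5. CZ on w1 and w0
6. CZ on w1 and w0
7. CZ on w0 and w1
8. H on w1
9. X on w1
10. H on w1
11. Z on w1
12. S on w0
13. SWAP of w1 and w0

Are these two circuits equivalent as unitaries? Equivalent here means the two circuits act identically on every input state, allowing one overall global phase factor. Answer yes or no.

Yes — the two circuits implement the same unitary up to a global phase.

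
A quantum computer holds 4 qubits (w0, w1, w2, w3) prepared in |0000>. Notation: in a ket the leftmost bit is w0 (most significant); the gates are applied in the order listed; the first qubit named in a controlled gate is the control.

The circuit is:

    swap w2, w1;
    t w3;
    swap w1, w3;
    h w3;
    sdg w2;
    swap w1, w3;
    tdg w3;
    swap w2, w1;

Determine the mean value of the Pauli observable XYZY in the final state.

In the final state, XYZY has expectation 0.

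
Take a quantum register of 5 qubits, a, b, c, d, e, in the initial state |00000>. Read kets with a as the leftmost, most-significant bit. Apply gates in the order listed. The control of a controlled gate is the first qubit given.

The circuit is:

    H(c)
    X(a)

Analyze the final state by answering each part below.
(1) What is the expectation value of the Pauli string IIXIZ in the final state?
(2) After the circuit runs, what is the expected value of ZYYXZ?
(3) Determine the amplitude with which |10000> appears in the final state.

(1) The expectation value of IIXIZ is 1.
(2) The observable ZYYXZ averages to 0.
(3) |10000> carries amplitude sqrt(2)/2 in the final state.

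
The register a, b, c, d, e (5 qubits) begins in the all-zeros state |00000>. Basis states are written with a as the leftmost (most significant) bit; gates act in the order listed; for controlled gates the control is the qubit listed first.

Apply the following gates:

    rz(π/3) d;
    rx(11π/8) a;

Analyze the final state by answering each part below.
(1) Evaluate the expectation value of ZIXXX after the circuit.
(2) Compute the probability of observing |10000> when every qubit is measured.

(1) In the final state, ZIXXX has expectation 0.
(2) Outcome |10000> occurs with probability sin(5*pi/16)**2.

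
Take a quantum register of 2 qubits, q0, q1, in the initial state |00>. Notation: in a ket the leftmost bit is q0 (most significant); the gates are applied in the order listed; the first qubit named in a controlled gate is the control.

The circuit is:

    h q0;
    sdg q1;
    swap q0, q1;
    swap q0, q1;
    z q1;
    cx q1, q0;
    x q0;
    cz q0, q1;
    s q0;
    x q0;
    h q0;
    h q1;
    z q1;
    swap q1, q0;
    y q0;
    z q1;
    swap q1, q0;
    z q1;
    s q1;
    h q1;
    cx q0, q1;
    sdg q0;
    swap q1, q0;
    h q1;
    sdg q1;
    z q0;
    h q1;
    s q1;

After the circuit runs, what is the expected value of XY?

The observable XY averages to 1.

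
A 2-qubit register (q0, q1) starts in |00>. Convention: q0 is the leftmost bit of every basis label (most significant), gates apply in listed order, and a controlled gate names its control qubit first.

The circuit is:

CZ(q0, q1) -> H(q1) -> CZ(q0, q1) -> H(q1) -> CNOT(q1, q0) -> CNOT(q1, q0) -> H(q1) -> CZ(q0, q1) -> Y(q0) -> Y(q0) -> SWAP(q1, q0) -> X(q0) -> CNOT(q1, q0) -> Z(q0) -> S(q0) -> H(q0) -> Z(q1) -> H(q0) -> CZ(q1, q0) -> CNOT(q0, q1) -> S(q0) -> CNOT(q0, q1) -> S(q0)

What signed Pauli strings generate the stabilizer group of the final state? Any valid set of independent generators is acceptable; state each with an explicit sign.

The stabilizer group can be generated by +YI, +IZ, among other valid generating sets. Key observation: steps 3-8 multiply out to the identity, so the circuit reduces to the remaining gates.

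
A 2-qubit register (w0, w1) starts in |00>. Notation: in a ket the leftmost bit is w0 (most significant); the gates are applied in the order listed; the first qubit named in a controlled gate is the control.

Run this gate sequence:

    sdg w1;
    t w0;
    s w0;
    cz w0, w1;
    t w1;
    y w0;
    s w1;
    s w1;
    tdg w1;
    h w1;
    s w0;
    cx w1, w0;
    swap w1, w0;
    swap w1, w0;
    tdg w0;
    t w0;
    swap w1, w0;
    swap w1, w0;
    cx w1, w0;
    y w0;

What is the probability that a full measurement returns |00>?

Outcome |00> occurs with probability 1/2.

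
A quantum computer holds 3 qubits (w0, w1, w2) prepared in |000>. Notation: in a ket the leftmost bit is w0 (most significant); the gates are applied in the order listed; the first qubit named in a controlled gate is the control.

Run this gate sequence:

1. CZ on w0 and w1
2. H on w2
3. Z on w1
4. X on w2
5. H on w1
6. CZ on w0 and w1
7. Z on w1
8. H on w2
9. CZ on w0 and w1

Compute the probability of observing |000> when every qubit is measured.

The probability of measuring |000> is 1/2.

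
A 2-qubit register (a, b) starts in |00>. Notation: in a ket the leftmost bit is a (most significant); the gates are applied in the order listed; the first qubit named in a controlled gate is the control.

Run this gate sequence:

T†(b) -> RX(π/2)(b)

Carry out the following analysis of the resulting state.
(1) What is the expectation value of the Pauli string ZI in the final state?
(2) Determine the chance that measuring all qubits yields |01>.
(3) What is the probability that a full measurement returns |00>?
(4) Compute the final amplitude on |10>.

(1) The expectation value of ZI is 1.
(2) A full measurement returns |01> with probability 1/2.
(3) The probability of measuring |00> is 1/2.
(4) The amplitude on |10> is 0.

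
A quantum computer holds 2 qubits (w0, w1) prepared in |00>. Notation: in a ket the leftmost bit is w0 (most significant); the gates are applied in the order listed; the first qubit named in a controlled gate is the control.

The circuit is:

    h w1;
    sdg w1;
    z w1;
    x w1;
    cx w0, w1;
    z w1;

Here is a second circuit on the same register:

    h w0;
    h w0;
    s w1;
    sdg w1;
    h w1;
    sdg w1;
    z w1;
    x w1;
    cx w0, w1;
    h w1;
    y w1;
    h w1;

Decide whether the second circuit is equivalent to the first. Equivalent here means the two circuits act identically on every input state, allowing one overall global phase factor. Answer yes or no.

No, they are not equivalent — no single phase factor reconciles the two unitaries.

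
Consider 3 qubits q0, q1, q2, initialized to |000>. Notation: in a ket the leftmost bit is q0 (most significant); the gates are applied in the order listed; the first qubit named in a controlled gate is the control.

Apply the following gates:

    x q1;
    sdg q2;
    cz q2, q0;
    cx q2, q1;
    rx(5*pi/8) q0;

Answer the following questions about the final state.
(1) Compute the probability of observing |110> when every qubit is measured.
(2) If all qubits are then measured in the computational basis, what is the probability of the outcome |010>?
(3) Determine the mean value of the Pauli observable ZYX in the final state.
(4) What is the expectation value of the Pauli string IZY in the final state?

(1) A full measurement returns |110> with probability sin(5*pi/16)**2.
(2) The probability of measuring |010> is cos(5*pi/16)**2.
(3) In the final state, ZYX has expectation 0.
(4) The observable IZY averages to 0.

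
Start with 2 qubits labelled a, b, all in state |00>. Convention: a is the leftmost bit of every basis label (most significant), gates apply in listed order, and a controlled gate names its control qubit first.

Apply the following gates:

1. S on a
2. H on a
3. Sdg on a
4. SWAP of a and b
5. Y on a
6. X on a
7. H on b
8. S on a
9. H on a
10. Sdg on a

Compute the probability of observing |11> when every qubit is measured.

The probability of measuring |11> is 1/4.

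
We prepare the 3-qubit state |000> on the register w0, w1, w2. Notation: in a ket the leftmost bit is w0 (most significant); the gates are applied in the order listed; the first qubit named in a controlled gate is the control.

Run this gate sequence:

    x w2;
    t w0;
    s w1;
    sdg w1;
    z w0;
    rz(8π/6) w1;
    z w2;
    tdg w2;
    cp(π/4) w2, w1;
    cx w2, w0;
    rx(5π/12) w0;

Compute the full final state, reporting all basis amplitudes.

The final amplitudes are (-sqrt(3*sqrt(2) + 6)/4 + sqrt(2 - sqrt(2))/4)*exp(7*I*pi/12) on |001>, (sqrt(6 - 3*sqrt(2))/4 + sqrt(sqrt(2) + 2)/4)*exp(I*pi/12) on |101>, and 0 on every other basis state. Key observation: gates 3-4 undo each other exactly, leaving only the rest of the circuit to track.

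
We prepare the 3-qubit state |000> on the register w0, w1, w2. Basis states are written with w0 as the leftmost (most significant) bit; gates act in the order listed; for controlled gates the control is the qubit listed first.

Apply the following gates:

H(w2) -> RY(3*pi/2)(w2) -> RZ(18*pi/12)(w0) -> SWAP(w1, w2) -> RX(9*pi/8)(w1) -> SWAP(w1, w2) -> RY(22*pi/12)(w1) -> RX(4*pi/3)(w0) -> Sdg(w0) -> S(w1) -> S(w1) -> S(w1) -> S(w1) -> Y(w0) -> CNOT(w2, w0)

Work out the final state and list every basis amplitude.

The final amplitudes are (sqrt(6) + 3*sqrt(2))*exp(3*I*pi/4)*sin(pi/16)/8 on |000>, (sqrt(2) + sqrt(6))*exp(I*pi/4)*cos(pi/16)/8 on |001>, (-3*sqrt(2) + sqrt(6))*exp(3*I*pi/4)*sin(pi/16)/8 on |010>, (-sqrt(6) + sqrt(2))*exp(I*pi/4)*cos(pi/16)/8 on |011>, -(sqrt(2) + sqrt(6))*exp(3*I*pi/4)*sin(pi/16)/8 on |100>, -(sqrt(6) + 3*sqrt(2))*exp(I*pi/4)*cos(pi/16)/8 on |101>, (-sqrt(2) + sqrt(6))*exp(3*I*pi/4)*sin(pi/16)/8 on |110>, (-sqrt(6) + 3*sqrt(2))*exp(I*pi/4)*cos(pi/16)/8 on |111>. Key observation: gates 10-13 undo each other exactly, leaving only the rest of the circuit to track.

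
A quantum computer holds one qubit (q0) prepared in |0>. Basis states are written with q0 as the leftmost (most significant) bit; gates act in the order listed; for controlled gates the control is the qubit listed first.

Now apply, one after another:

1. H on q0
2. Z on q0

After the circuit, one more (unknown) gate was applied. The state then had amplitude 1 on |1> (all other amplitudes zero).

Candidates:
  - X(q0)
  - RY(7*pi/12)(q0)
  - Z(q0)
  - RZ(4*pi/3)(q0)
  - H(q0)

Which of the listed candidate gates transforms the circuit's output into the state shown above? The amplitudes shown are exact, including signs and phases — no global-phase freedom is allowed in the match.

The applied gate was H(q0).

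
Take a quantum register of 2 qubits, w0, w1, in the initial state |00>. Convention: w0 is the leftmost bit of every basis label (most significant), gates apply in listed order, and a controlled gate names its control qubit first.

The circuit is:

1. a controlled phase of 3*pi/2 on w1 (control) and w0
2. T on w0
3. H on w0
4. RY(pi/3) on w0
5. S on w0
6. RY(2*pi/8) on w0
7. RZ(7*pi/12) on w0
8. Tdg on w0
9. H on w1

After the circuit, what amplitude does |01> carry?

The final state's coefficient on |01> equals sqrt(3)*sqrt(sqrt(2)/4 + 1/2)*exp(-7*I*pi/24)/4 - sqrt(3)*I*sqrt(1/2 - sqrt(2)/4)*exp(-7*I*pi/24)/4 - I*sqrt(1/2 - sqrt(2)/4)*exp(-7*I*pi/24)/4 - sqrt(sqrt(2)/4 + 1/2)*exp(-7*I*pi/24)/4.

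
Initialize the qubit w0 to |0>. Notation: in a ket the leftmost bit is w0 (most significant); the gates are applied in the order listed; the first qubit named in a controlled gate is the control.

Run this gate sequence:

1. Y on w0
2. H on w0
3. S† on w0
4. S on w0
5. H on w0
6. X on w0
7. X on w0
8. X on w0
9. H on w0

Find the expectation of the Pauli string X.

In the final state, X has expectation 1. Key observation: steps 2-5 multiply out to the identity, so the circuit reduces to the remaining gates.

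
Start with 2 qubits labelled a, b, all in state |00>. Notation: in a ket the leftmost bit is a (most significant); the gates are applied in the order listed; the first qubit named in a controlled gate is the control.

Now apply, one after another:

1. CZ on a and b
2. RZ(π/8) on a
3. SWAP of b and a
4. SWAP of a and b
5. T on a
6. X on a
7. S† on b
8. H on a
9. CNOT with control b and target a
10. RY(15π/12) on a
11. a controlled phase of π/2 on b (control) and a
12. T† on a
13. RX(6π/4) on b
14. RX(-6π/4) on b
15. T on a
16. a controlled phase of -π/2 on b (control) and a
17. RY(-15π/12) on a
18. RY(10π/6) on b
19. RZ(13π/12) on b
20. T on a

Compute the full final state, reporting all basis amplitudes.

After the circuit, the state carries amplitude sqrt(6)*exp(19*I*pi/48)/4 on |00>, sqrt(2)*exp(23*I*pi/48)/4 on |01>, -sqrt(6)*exp(31*I*pi/48)/4 on |10>, -sqrt(2)*exp(35*I*pi/48)/4 on |11>.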